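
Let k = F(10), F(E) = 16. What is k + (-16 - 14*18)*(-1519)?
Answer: 407108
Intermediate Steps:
k = 16
k + (-16 - 14*18)*(-1519) = 16 + (-16 - 14*18)*(-1519) = 16 + (-16 - 252)*(-1519) = 16 - 268*(-1519) = 16 + 407092 = 407108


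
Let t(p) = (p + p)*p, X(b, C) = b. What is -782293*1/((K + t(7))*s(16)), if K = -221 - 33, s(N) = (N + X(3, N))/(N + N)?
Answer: 6258344/741 ≈ 8445.8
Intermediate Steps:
t(p) = 2*p² (t(p) = (2*p)*p = 2*p²)
s(N) = (3 + N)/(2*N) (s(N) = (N + 3)/(N + N) = (3 + N)/((2*N)) = (3 + N)*(1/(2*N)) = (3 + N)/(2*N))
K = -254
-782293*1/((K + t(7))*s(16)) = -782293*32/((-254 + 2*7²)*(3 + 16)) = -782293*32/(19*(-254 + 2*49)) = -782293*32/(19*(-254 + 98)) = -782293/((19/32)*(-156)) = -782293/(-741/8) = -782293*(-8/741) = 6258344/741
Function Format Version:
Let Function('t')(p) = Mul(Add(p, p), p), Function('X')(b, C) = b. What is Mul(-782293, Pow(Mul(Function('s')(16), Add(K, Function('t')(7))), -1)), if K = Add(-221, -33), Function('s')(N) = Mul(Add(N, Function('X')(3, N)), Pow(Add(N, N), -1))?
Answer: Rational(6258344, 741) ≈ 8445.8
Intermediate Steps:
Function('t')(p) = Mul(2, Pow(p, 2)) (Function('t')(p) = Mul(Mul(2, p), p) = Mul(2, Pow(p, 2)))
Function('s')(N) = Mul(Rational(1, 2), Pow(N, -1), Add(3, N)) (Function('s')(N) = Mul(Add(N, 3), Pow(Add(N, N), -1)) = Mul(Add(3, N), Pow(Mul(2, N), -1)) = Mul(Add(3, N), Mul(Rational(1, 2), Pow(N, -1))) = Mul(Rational(1, 2), Pow(N, -1), Add(3, N)))
K = -254
Mul(-782293, Pow(Mul(Function('s')(16), Add(K, Function('t')(7))), -1)) = Mul(-782293, Pow(Mul(Mul(Rational(1, 2), Pow(16, -1), Add(3, 16)), Add(-254, Mul(2, Pow(7, 2)))), -1)) = Mul(-782293, Pow(Mul(Mul(Rational(1, 2), Rational(1, 16), 19), Add(-254, Mul(2, 49))), -1)) = Mul(-782293, Pow(Mul(Rational(19, 32), Add(-254, 98)), -1)) = Mul(-782293, Pow(Mul(Rational(19, 32), -156), -1)) = Mul(-782293, Pow(Rational(-741, 8), -1)) = Mul(-782293, Rational(-8, 741)) = Rational(6258344, 741)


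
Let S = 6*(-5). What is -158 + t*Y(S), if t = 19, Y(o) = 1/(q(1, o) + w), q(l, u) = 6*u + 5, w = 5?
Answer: -26879/170 ≈ -158.11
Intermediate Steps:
S = -30
q(l, u) = 5 + 6*u
Y(o) = 1/(10 + 6*o) (Y(o) = 1/((5 + 6*o) + 5) = 1/(10 + 6*o))
-158 + t*Y(S) = -158 + 19*(1/(2*(5 + 3*(-30)))) = -158 + 19*(1/(2*(5 - 90))) = -158 + 19*((1/2)/(-85)) = -158 + 19*((1/2)*(-1/85)) = -158 + 19*(-1/170) = -158 - 19/170 = -26879/170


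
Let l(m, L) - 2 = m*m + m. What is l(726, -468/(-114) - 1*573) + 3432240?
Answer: 3960044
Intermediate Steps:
l(m, L) = 2 + m + m² (l(m, L) = 2 + (m*m + m) = 2 + (m² + m) = 2 + (m + m²) = 2 + m + m²)
l(726, -468/(-114) - 1*573) + 3432240 = (2 + 726 + 726²) + 3432240 = (2 + 726 + 527076) + 3432240 = 527804 + 3432240 = 3960044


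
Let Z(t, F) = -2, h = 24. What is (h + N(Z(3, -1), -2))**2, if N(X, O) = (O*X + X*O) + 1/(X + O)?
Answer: 16129/16 ≈ 1008.1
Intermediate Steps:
N(X, O) = 1/(O + X) + 2*O*X (N(X, O) = (O*X + O*X) + 1/(O + X) = 2*O*X + 1/(O + X) = 1/(O + X) + 2*O*X)
(h + N(Z(3, -1), -2))**2 = (24 + (1 + 2*(-2)*(-2)**2 + 2*(-2)*(-2)**2)/(-2 - 2))**2 = (24 + (1 + 2*(-2)*4 + 2*(-2)*4)/(-4))**2 = (24 - (1 - 16 - 16)/4)**2 = (24 - 1/4*(-31))**2 = (24 + 31/4)**2 = (127/4)**2 = 16129/16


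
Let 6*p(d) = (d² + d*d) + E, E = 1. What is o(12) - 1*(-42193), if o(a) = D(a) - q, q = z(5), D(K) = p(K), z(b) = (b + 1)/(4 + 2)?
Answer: 253441/6 ≈ 42240.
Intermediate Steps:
z(b) = ⅙ + b/6 (z(b) = (1 + b)/6 = (1 + b)*(⅙) = ⅙ + b/6)
p(d) = ⅙ + d²/3 (p(d) = ((d² + d*d) + 1)/6 = ((d² + d²) + 1)/6 = (2*d² + 1)/6 = (1 + 2*d²)/6 = ⅙ + d²/3)
D(K) = ⅙ + K²/3
q = 1 (q = ⅙ + (⅙)*5 = ⅙ + ⅚ = 1)
o(a) = -⅚ + a²/3 (o(a) = (⅙ + a²/3) - 1*1 = (⅙ + a²/3) - 1 = -⅚ + a²/3)
o(12) - 1*(-42193) = (-⅚ + (⅓)*12²) - 1*(-42193) = (-⅚ + (⅓)*144) + 42193 = (-⅚ + 48) + 42193 = 283/6 + 42193 = 253441/6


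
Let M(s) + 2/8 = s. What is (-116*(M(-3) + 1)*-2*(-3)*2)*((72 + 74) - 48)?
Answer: 306936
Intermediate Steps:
M(s) = -¼ + s
(-116*(M(-3) + 1)*-2*(-3)*2)*((72 + 74) - 48) = (-116*((-¼ - 3) + 1)*-2*(-3)*2)*((72 + 74) - 48) = (-116*(-13/4 + 1)*6*2)*(146 - 48) = -(-261)*12*98 = -116*(-27)*98 = 3132*98 = 306936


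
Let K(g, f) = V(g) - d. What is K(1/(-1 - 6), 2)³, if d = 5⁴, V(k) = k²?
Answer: -28720086810624/117649 ≈ -2.4412e+8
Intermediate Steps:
d = 625
K(g, f) = -625 + g² (K(g, f) = g² - 1*625 = g² - 625 = -625 + g²)
K(1/(-1 - 6), 2)³ = (-625 + (1/(-1 - 6))²)³ = (-625 + (1/(-7))²)³ = (-625 + (-⅐)²)³ = (-625 + 1/49)³ = (-30624/49)³ = -28720086810624/117649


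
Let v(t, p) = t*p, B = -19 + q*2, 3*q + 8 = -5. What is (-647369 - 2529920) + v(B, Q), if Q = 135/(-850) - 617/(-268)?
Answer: -217139982901/68340 ≈ -3.1773e+6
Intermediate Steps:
q = -13/3 (q = -8/3 + (⅓)*(-5) = -8/3 - 5/3 = -13/3 ≈ -4.3333)
Q = 48827/22780 (Q = 135*(-1/850) - 617*(-1/268) = -27/170 + 617/268 = 48827/22780 ≈ 2.1434)
B = -83/3 (B = -19 - 13/3*2 = -19 - 26/3 = -83/3 ≈ -27.667)
v(t, p) = p*t
(-647369 - 2529920) + v(B, Q) = (-647369 - 2529920) + (48827/22780)*(-83/3) = -3177289 - 4052641/68340 = -217139982901/68340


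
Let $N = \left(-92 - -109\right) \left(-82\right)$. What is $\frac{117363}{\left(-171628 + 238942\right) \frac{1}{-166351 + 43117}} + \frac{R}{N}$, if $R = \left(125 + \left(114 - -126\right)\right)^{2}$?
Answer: $- \frac{3361757659133}{15639286} \approx -2.1496 \cdot 10^{5}$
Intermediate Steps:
$N = -1394$ ($N = \left(-92 + 109\right) \left(-82\right) = 17 \left(-82\right) = -1394$)
$R = 133225$ ($R = \left(125 + \left(114 + 126\right)\right)^{2} = \left(125 + 240\right)^{2} = 365^{2} = 133225$)
$\frac{117363}{\left(-171628 + 238942\right) \frac{1}{-166351 + 43117}} + \frac{R}{N} = \frac{117363}{\left(-171628 + 238942\right) \frac{1}{-166351 + 43117}} + \frac{133225}{-1394} = \frac{117363}{67314 \frac{1}{-123234}} + 133225 \left(- \frac{1}{1394}\right) = \frac{117363}{67314 \left(- \frac{1}{123234}\right)} - \frac{133225}{1394} = \frac{117363}{- \frac{11219}{20539}} - \frac{133225}{1394} = 117363 \left(- \frac{20539}{11219}\right) - \frac{133225}{1394} = - \frac{2410518657}{11219} - \frac{133225}{1394} = - \frac{3361757659133}{15639286}$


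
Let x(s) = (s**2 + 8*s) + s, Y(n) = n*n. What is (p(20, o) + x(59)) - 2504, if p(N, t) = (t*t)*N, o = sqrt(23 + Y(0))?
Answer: 1968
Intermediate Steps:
Y(n) = n**2
o = sqrt(23) (o = sqrt(23 + 0**2) = sqrt(23 + 0) = sqrt(23) ≈ 4.7958)
x(s) = s**2 + 9*s
p(N, t) = N*t**2 (p(N, t) = t**2*N = N*t**2)
(p(20, o) + x(59)) - 2504 = (20*(sqrt(23))**2 + 59*(9 + 59)) - 2504 = (20*23 + 59*68) - 2504 = (460 + 4012) - 2504 = 4472 - 2504 = 1968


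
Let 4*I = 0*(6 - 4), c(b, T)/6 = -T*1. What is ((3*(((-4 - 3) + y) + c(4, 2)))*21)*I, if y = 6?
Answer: 0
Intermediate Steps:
c(b, T) = -6*T (c(b, T) = 6*(-T*1) = 6*(-T) = -6*T)
I = 0 (I = (0*(6 - 4))/4 = (0*2)/4 = (1/4)*0 = 0)
((3*(((-4 - 3) + y) + c(4, 2)))*21)*I = ((3*(((-4 - 3) + 6) - 6*2))*21)*0 = ((3*((-7 + 6) - 12))*21)*0 = ((3*(-1 - 12))*21)*0 = ((3*(-13))*21)*0 = -39*21*0 = -819*0 = 0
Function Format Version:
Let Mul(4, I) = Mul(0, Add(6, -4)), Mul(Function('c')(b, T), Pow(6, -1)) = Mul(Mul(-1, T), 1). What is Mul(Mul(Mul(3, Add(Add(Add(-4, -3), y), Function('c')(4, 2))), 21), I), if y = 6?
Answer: 0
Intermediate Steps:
Function('c')(b, T) = Mul(-6, T) (Function('c')(b, T) = Mul(6, Mul(Mul(-1, T), 1)) = Mul(6, Mul(-1, T)) = Mul(-6, T))
I = 0 (I = Mul(Rational(1, 4), Mul(0, Add(6, -4))) = Mul(Rational(1, 4), Mul(0, 2)) = Mul(Rational(1, 4), 0) = 0)
Mul(Mul(Mul(3, Add(Add(Add(-4, -3), y), Function('c')(4, 2))), 21), I) = Mul(Mul(Mul(3, Add(Add(Add(-4, -3), 6), Mul(-6, 2))), 21), 0) = Mul(Mul(Mul(3, Add(Add(-7, 6), -12)), 21), 0) = Mul(Mul(Mul(3, Add(-1, -12)), 21), 0) = Mul(Mul(Mul(3, -13), 21), 0) = Mul(Mul(-39, 21), 0) = Mul(-819, 0) = 0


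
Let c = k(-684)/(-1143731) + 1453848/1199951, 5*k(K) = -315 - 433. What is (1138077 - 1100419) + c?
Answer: 258421494638308278/6862105785905 ≈ 37659.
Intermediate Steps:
k(K) = -748/5 (k(K) = (-315 - 433)/5 = (⅕)*(-748) = -748/5)
c = 8314952697788/6862105785905 (c = -748/5/(-1143731) + 1453848/1199951 = -748/5*(-1/1143731) + 1453848*(1/1199951) = 748/5718655 + 1453848/1199951 = 8314952697788/6862105785905 ≈ 1.2117)
(1138077 - 1100419) + c = (1138077 - 1100419) + 8314952697788/6862105785905 = 37658 + 8314952697788/6862105785905 = 258421494638308278/6862105785905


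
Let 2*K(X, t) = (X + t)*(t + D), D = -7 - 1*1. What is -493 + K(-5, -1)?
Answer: -466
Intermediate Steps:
D = -8 (D = -7 - 1 = -8)
K(X, t) = (-8 + t)*(X + t)/2 (K(X, t) = ((X + t)*(t - 8))/2 = ((X + t)*(-8 + t))/2 = ((-8 + t)*(X + t))/2 = (-8 + t)*(X + t)/2)
-493 + K(-5, -1) = -493 + ((½)*(-1)² - 4*(-5) - 4*(-1) + (½)*(-5)*(-1)) = -493 + ((½)*1 + 20 + 4 + 5/2) = -493 + (½ + 20 + 4 + 5/2) = -493 + 27 = -466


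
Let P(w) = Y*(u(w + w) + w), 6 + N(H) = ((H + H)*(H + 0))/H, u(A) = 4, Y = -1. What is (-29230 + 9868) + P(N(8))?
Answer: -19376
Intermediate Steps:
N(H) = -6 + 2*H (N(H) = -6 + ((H + H)*(H + 0))/H = -6 + ((2*H)*H)/H = -6 + (2*H²)/H = -6 + 2*H)
P(w) = -4 - w (P(w) = -(4 + w) = -4 - w)
(-29230 + 9868) + P(N(8)) = (-29230 + 9868) + (-4 - (-6 + 2*8)) = -19362 + (-4 - (-6 + 16)) = -19362 + (-4 - 1*10) = -19362 + (-4 - 10) = -19362 - 14 = -19376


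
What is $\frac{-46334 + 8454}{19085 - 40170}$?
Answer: $\frac{7576}{4217} \approx 1.7965$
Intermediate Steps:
$\frac{-46334 + 8454}{19085 - 40170} = - \frac{37880}{-21085} = \left(-37880\right) \left(- \frac{1}{21085}\right) = \frac{7576}{4217}$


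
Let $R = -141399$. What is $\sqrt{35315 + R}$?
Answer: $2 i \sqrt{26521} \approx 325.71 i$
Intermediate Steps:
$\sqrt{35315 + R} = \sqrt{35315 - 141399} = \sqrt{-106084} = 2 i \sqrt{26521}$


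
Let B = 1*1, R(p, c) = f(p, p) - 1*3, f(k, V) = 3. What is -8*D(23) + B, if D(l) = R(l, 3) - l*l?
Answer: 4233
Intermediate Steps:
R(p, c) = 0 (R(p, c) = 3 - 1*3 = 3 - 3 = 0)
D(l) = -l² (D(l) = 0 - l*l = 0 - l² = -l²)
B = 1
-8*D(23) + B = -(-8)*23² + 1 = -(-8)*529 + 1 = -8*(-529) + 1 = 4232 + 1 = 4233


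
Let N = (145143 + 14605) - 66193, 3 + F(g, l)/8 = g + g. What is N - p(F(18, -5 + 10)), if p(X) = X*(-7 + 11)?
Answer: 92499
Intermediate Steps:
F(g, l) = -24 + 16*g (F(g, l) = -24 + 8*(g + g) = -24 + 8*(2*g) = -24 + 16*g)
p(X) = 4*X (p(X) = X*4 = 4*X)
N = 93555 (N = 159748 - 66193 = 93555)
N - p(F(18, -5 + 10)) = 93555 - 4*(-24 + 16*18) = 93555 - 4*(-24 + 288) = 93555 - 4*264 = 93555 - 1*1056 = 93555 - 1056 = 92499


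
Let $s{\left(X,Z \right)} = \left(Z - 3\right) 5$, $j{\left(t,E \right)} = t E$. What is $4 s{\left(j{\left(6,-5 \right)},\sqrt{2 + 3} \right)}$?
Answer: $-60 + 20 \sqrt{5} \approx -15.279$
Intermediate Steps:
$j{\left(t,E \right)} = E t$
$s{\left(X,Z \right)} = -15 + 5 Z$ ($s{\left(X,Z \right)} = \left(-3 + Z\right) 5 = -15 + 5 Z$)
$4 s{\left(j{\left(6,-5 \right)},\sqrt{2 + 3} \right)} = 4 \left(-15 + 5 \sqrt{2 + 3}\right) = 4 \left(-15 + 5 \sqrt{5}\right) = -60 + 20 \sqrt{5}$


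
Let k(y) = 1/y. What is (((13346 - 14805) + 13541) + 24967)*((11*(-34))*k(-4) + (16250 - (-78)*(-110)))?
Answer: 575259823/2 ≈ 2.8763e+8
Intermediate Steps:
k(y) = 1/y
(((13346 - 14805) + 13541) + 24967)*((11*(-34))*k(-4) + (16250 - (-78)*(-110))) = (((13346 - 14805) + 13541) + 24967)*((11*(-34))/(-4) + (16250 - (-78)*(-110))) = ((-1459 + 13541) + 24967)*(-374*(-¼) + (16250 - 1*8580)) = (12082 + 24967)*(187/2 + (16250 - 8580)) = 37049*(187/2 + 7670) = 37049*(15527/2) = 575259823/2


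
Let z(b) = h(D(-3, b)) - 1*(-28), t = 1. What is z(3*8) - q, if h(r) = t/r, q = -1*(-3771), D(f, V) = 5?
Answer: -18714/5 ≈ -3742.8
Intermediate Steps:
q = 3771
h(r) = 1/r
z(b) = 141/5 (z(b) = 1/5 - 1*(-28) = ⅕ + 28 = 141/5)
z(3*8) - q = 141/5 - 1*3771 = 141/5 - 3771 = -18714/5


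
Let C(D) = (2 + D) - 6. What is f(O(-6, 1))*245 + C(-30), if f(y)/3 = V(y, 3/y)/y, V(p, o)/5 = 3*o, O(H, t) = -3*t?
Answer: 3641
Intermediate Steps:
C(D) = -4 + D
V(p, o) = 15*o (V(p, o) = 5*(3*o) = 15*o)
f(y) = 135/y**2 (f(y) = 3*((15*(3/y))/y) = 3*((45/y)/y) = 3*(45/y**2) = 135/y**2)
f(O(-6, 1))*245 + C(-30) = (135/(-3*1)**2)*245 + (-4 - 30) = (135/(-3)**2)*245 - 34 = (135*(1/9))*245 - 34 = 15*245 - 34 = 3675 - 34 = 3641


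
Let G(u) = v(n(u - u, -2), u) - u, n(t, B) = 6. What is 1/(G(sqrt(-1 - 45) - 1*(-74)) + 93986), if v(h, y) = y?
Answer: 1/93986 ≈ 1.0640e-5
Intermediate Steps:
G(u) = 0 (G(u) = u - u = 0)
1/(G(sqrt(-1 - 45) - 1*(-74)) + 93986) = 1/(0 + 93986) = 1/93986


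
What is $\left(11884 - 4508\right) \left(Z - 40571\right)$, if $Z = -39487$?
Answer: $-590507808$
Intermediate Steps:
$\left(11884 - 4508\right) \left(Z - 40571\right) = \left(11884 - 4508\right) \left(-39487 - 40571\right) = 7376 \left(-80058\right) = -590507808$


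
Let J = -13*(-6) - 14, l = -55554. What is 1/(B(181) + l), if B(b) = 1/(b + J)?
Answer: -245/13610729 ≈ -1.8001e-5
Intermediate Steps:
J = 64 (J = 78 - 14 = 64)
B(b) = 1/(64 + b) (B(b) = 1/(b + 64) = 1/(64 + b))
1/(B(181) + l) = 1/(1/(64 + 181) - 55554) = 1/(1/245 - 55554) = 1/(-13610729/245) = -245/13610729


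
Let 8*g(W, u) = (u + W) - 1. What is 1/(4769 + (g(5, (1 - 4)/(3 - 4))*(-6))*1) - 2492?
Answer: -47485056/19055 ≈ -2492.0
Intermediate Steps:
g(W, u) = -⅛ + W/8 + u/8 (g(W, u) = ((u + W) - 1)/8 = ((W + u) - 1)/8 = (-1 + W + u)/8 = -⅛ + W/8 + u/8)
1/(4769 + (g(5, (1 - 4)/(3 - 4))*(-6))*1) - 2492 = 1/(4769 + ((-⅛ + (⅛)*5 + ((1 - 4)/(3 - 4))/8)*(-6))*1) - 2492 = 1/(4769 + ((-⅛ + 5/8 + (-3/(-1))/8)*(-6))*1) - 2492 = 1/(4769 + ((-⅛ + 5/8 + (-3*(-1))/8)*(-6))*1) - 2492 = 1/(4769 + ((-⅛ + 5/8 + (⅛)*3)*(-6))*1) - 2492 = 1/(4769 + ((-⅛ + 5/8 + 3/8)*(-6))*1) - 2492 = 1/(4769 + ((7/8)*(-6))*1) - 2492 = 1/(4769 - 21/4*1) - 2492 = 1/(4769 - 21/4) - 2492 = 1/(19055/4) - 2492 = 4/19055 - 2492 = -47485056/19055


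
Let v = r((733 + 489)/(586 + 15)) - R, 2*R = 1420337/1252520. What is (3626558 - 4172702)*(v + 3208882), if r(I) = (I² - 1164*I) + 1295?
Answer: -99074057338965092117322/56551434565 ≈ -1.7519e+12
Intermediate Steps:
r(I) = 1295 + I² - 1164*I
R = 1420337/2505040 (R = (1420337/1252520)/2 = (1420337*(1/1252520))/2 = (½)*(1420337/1252520) = 1420337/2505040 ≈ 0.56699)
v = -966503117534897/904822953040 (v = (1295 + ((733 + 489)/(586 + 15))² - 1164*(733 + 489)/(586 + 15)) - 1*1420337/2505040 = (1295 + (1222/601)² - 1422408/601) - 1420337/2505040 = (1295 + (1222*(1/601))² - 1422408/601) - 1420337/2505040 = (1295 + (1222/601)² - 1164*1222/601) - 1420337/2505040 = (1295 + 1493284/361201 - 1422408/601) - 1420337/2505040 = -385618629/361201 - 1420337/2505040 = -966503117534897/904822953040 ≈ -1068.2)
(3626558 - 4172702)*(v + 3208882) = (3626558 - 4172702)*(-966503117534897/904822953040 + 3208882) = -546144*2902503584079366383/904822953040 = -99074057338965092117322/56551434565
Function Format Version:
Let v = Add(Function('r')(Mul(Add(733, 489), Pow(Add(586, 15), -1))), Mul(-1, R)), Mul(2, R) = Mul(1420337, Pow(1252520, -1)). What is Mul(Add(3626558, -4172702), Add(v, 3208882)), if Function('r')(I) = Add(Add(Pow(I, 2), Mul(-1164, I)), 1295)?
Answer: Rational(-99074057338965092117322, 56551434565) ≈ -1.7519e+12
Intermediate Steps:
Function('r')(I) = Add(1295, Pow(I, 2), Mul(-1164, I))
R = Rational(1420337, 2505040) (R = Mul(Rational(1, 2), Mul(1420337, Pow(1252520, -1))) = Mul(Rational(1, 2), Mul(1420337, Rational(1, 1252520))) = Mul(Rational(1, 2), Rational(1420337, 1252520)) = Rational(1420337, 2505040) ≈ 0.56699)
v = Rational(-966503117534897, 904822953040) (v = Add(Add(1295, Pow(Mul(Add(733, 489), Pow(Add(586, 15), -1)), 2), Mul(-1164, Mul(Add(733, 489), Pow(Add(586, 15), -1)))), Mul(-1, Rational(1420337, 2505040))) = Add(Add(1295, Pow(Mul(1222, Pow(601, -1)), 2), Mul(-1164, Mul(1222, Pow(601, -1)))), Rational(-1420337, 2505040)) = Add(Add(1295, Pow(Mul(1222, Rational(1, 601)), 2), Mul(-1164, Mul(1222, Rational(1, 601)))), Rational(-1420337, 2505040)) = Add(Add(1295, Pow(Rational(1222, 601), 2), Mul(-1164, Rational(1222, 601))), Rational(-1420337, 2505040)) = Add(Add(1295, Rational(1493284, 361201), Rational(-1422408, 601)), Rational(-1420337, 2505040)) = Add(Rational(-385618629, 361201), Rational(-1420337, 2505040)) = Rational(-966503117534897, 904822953040) ≈ -1068.2)
Mul(Add(3626558, -4172702), Add(v, 3208882)) = Mul(Add(3626558, -4172702), Add(Rational(-966503117534897, 904822953040), 3208882)) = Mul(-546144, Rational(2902503584079366383, 904822953040)) = Rational(-99074057338965092117322, 56551434565)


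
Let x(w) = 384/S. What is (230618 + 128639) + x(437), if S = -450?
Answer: 26944211/75 ≈ 3.5926e+5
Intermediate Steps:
x(w) = -64/75 (x(w) = 384/(-450) = 384*(-1/450) = -64/75)
(230618 + 128639) + x(437) = (230618 + 128639) - 64/75 = 359257 - 64/75 = 26944211/75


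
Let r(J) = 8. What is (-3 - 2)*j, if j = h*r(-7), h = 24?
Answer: -960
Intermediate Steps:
j = 192 (j = 24*8 = 192)
(-3 - 2)*j = (-3 - 2)*192 = -5*192 = -960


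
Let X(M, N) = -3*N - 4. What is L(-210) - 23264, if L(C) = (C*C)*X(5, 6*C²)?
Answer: -35006779664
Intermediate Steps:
X(M, N) = -4 - 3*N
L(C) = C²*(-4 - 18*C²) (L(C) = (C*C)*(-4 - 18*C²) = C²*(-4 - 18*C²))
L(-210) - 23264 = (-210)²*(-4 - 18*(-210)²) - 23264 = 44100*(-4 - 18*44100) - 23264 = 44100*(-4 - 793800) - 23264 = 44100*(-793804) - 23264 = -35006756400 - 23264 = -35006779664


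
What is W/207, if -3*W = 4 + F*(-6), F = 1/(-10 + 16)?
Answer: -1/207 ≈ -0.0048309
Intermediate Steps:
F = ⅙ (F = 1/6 = ⅙ ≈ 0.16667)
W = -1 (W = -(4 + (⅙)*(-6))/3 = -(4 - 1)/3 = -⅓*3 = -1)
W/207 = -1/207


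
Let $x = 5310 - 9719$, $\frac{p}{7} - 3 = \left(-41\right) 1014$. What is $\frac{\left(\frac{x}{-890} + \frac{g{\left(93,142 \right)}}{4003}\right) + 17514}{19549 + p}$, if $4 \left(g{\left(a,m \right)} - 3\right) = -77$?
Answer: $- \frac{124828474289}{1934159292320} \approx -0.064539$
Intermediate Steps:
$g{\left(a,m \right)} = - \frac{65}{4}$ ($g{\left(a,m \right)} = 3 + \frac{1}{4} \left(-77\right) = 3 - \frac{77}{4} = - \frac{65}{4}$)
$p = -290997$ ($p = 21 + 7 \left(\left(-41\right) 1014\right) = 21 + 7 \left(-41574\right) = 21 - 291018 = -290997$)
$x = -4409$ ($x = 5310 - 9719 = -4409$)
$\frac{\left(\frac{x}{-890} + \frac{g{\left(93,142 \right)}}{4003}\right) + 17514}{19549 + p} = \frac{\left(- \frac{4409}{-890} - \frac{65}{4 \cdot 4003}\right) + 17514}{19549 - 290997} = \frac{\left(\left(-4409\right) \left(- \frac{1}{890}\right) - \frac{65}{16012}\right) + 17514}{-271448} = \left(\left(\frac{4409}{890} - \frac{65}{16012}\right) + 17514\right) \left(- \frac{1}{271448}\right) = \left(\frac{35269529}{7125340} + 17514\right) \left(- \frac{1}{271448}\right) = \frac{124828474289}{7125340} \left(- \frac{1}{271448}\right) = - \frac{124828474289}{1934159292320}$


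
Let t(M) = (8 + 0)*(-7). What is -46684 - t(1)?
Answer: -46628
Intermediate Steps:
t(M) = -56 (t(M) = 8*(-7) = -56)
-46684 - t(1) = -46684 - 1*(-56) = -46684 + 56 = -46628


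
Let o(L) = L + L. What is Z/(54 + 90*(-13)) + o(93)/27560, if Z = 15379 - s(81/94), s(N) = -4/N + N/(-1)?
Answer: -403341509437/29272936680 ≈ -13.779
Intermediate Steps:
s(N) = -N - 4/N (s(N) = -4/N + N*(-1) = -4/N - N = -N - 4/N)
o(L) = 2*L
Z = 117137611/7614 (Z = 15379 - (-81/94 - 4/(81/94)) = 15379 - (-81/94 - 4/(81*(1/94))) = 15379 - (-1*81/94 - 4/81/94) = 15379 - (-81/94 - 4*94/81) = 15379 - (-81/94 - 376/81) = 15379 - 1*(-41905/7614) = 15379 + 41905/7614 = 117137611/7614 ≈ 15385.)
Z/(54 + 90*(-13)) + o(93)/27560 = 117137611/(7614*(54 + 90*(-13))) + (2*93)/27560 = 117137611/(7614*(54 - 1170)) + 186*(1/27560) = (117137611/7614)/(-1116) + 93/13780 = (117137611/7614)*(-1/1116) + 93/13780 = -117137611/8497224 + 93/13780 = -403341509437/29272936680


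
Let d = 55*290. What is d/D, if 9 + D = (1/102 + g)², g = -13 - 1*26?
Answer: 165943800/15722893 ≈ 10.554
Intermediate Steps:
g = -39 (g = -13 - 26 = -39)
d = 15950
D = 15722893/10404 (D = -9 + (1/102 - 39)² = -9 + (-3977/102)² = -9 + 15816529/10404 = 15722893/10404 ≈ 1511.2)
d/D = 15950/(15722893/10404) = 15950*(10404/15722893) = 165943800/15722893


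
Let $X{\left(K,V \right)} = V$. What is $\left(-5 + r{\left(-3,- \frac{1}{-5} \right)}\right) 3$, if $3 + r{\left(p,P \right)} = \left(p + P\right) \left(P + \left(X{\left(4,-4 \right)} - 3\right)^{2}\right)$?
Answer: $- \frac{10932}{25} \approx -437.28$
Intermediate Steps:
$r{\left(p,P \right)} = -3 + \left(49 + P\right) \left(P + p\right)$ ($r{\left(p,P \right)} = -3 + \left(p + P\right) \left(P + \left(-4 - 3\right)^{2}\right) = -3 + \left(P + p\right) \left(P + \left(-7\right)^{2}\right) = -3 + \left(P + p\right) \left(P + 49\right) = -3 + \left(P + p\right) \left(49 + P\right) = -3 + \left(49 + P\right) \left(P + p\right)$)
$\left(-5 + r{\left(-3,- \frac{1}{-5} \right)}\right) 3 = \left(-5 + \left(-3 + \left(- \frac{1}{-5}\right)^{2} + 49 \left(- \frac{1}{-5}\right) + 49 \left(-3\right) + - \frac{1}{-5} \left(-3\right)\right)\right) 3 = \left(-5 + \left(-3 + \left(\left(-1\right) \left(- \frac{1}{5}\right)\right)^{2} + 49 \left(\left(-1\right) \left(- \frac{1}{5}\right)\right) - 147 + \left(-1\right) \left(- \frac{1}{5}\right) \left(-3\right)\right)\right) 3 = \left(-5 + \left(-3 + \left(\frac{1}{5}\right)^{2} + 49 \cdot \frac{1}{5} - 147 + \frac{1}{5} \left(-3\right)\right)\right) 3 = \left(-5 - \frac{3519}{25}\right) 3 = \left(- \frac{3644}{25}\right) 3 = - \frac{10932}{25}$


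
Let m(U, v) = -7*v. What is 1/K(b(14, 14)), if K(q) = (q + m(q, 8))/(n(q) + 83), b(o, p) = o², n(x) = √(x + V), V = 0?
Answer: 97/140 ≈ 0.69286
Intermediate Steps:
n(x) = √x (n(x) = √(x + 0) = √x)
K(q) = (-56 + q)/(83 + √q) (K(q) = (q - 7*8)/(√q + 83) = (q - 56)/(83 + √q) = (-56 + q)/(83 + √q))
1/K(b(14, 14)) = 1/((-56 + 14²)/(83 + √(14²))) = 1/((-56 + 196)/(83 + √196)) = 1/(140/(83 + 14)) = 1/(140/97) = 97/140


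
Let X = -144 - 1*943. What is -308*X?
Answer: 334796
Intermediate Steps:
X = -1087 (X = -144 - 943 = -1087)
-308*X = -308*(-1087) = 334796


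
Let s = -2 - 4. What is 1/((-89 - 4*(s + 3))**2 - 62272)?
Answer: -1/56343 ≈ -1.7748e-5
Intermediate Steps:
s = -6
1/((-89 - 4*(s + 3))**2 - 62272) = 1/((-89 - 4*(-6 + 3))**2 - 62272) = 1/((-89 - 4*(-3))**2 - 62272) = 1/((-89 + 12)**2 - 62272) = 1/((-77)**2 - 62272) = 1/(5929 - 62272) = 1/(-56343) = -1/56343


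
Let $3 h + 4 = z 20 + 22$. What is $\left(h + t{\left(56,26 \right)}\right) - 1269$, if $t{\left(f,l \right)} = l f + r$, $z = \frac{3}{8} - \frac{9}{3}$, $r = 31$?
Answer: $\frac{413}{2} \approx 206.5$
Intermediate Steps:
$z = - \frac{21}{8}$ ($z = 3 \cdot \frac{1}{8} - 3 = \frac{3}{8} - 3 = - \frac{21}{8} \approx -2.625$)
$t{\left(f,l \right)} = 31 + f l$ ($t{\left(f,l \right)} = l f + 31 = f l + 31 = 31 + f l$)
$h = - \frac{23}{2}$ ($h = - \frac{4}{3} + \frac{\left(- \frac{21}{8}\right) 20 + 22}{3} = - \frac{4}{3} + \frac{- \frac{105}{2} + 22}{3} = - \frac{4}{3} + \frac{1}{3} \left(- \frac{61}{2}\right) = - \frac{4}{3} - \frac{61}{6} = - \frac{23}{2} \approx -11.5$)
$\left(h + t{\left(56,26 \right)}\right) - 1269 = \left(- \frac{23}{2} + \left(31 + 56 \cdot 26\right)\right) - 1269 = \left(- \frac{23}{2} + \left(31 + 1456\right)\right) - 1269 = \left(- \frac{23}{2} + 1487\right) - 1269 = \frac{2951}{2} - 1269 = \frac{413}{2}$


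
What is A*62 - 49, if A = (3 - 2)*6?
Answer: 323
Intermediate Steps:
A = 6 (A = 1*6 = 6)
A*62 - 49 = 6*62 - 49 = 372 - 49 = 323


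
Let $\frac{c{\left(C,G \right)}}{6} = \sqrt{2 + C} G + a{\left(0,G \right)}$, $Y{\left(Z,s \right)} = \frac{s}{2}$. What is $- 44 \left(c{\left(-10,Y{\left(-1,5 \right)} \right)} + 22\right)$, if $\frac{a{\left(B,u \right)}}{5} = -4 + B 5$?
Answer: $4312 - 1320 i \sqrt{2} \approx 4312.0 - 1866.8 i$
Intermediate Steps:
$Y{\left(Z,s \right)} = \frac{s}{2}$ ($Y{\left(Z,s \right)} = s \frac{1}{2} = \frac{s}{2}$)
$a{\left(B,u \right)} = -20 + 25 B$ ($a{\left(B,u \right)} = 5 \left(-4 + B 5\right) = 5 \left(-4 + 5 B\right) = -20 + 25 B$)
$c{\left(C,G \right)} = -120 + 6 G \sqrt{2 + C}$ ($c{\left(C,G \right)} = 6 \left(\sqrt{2 + C} G + \left(-20 + 25 \cdot 0\right)\right) = 6 \left(G \sqrt{2 + C} + \left(-20 + 0\right)\right) = 6 \left(G \sqrt{2 + C} - 20\right) = 6 \left(-20 + G \sqrt{2 + C}\right) = -120 + 6 G \sqrt{2 + C}$)
$- 44 \left(c{\left(-10,Y{\left(-1,5 \right)} \right)} + 22\right) = - 44 \left(\left(-120 + 6 \cdot \frac{1}{2} \cdot 5 \sqrt{2 - 10}\right) + 22\right) = - 44 \left(\left(-120 + 6 \cdot \frac{5}{2} \sqrt{-8}\right) + 22\right) = - 44 \left(\left(-120 + 6 \cdot \frac{5}{2} \cdot 2 i \sqrt{2}\right) + 22\right) = - 44 \left(\left(-120 + 30 i \sqrt{2}\right) + 22\right) = - 44 \left(-98 + 30 i \sqrt{2}\right) = 4312 - 1320 i \sqrt{2}$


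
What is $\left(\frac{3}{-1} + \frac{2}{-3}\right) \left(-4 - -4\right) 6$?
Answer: $0$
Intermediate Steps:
$\left(\frac{3}{-1} + \frac{2}{-3}\right) \left(-4 - -4\right) 6 = \left(3 \left(-1\right) + 2 \left(- \frac{1}{3}\right)\right) \left(-4 + 4\right) 6 = \left(-3 - \frac{2}{3}\right) 0 \cdot 6 = \left(- \frac{11}{3}\right) 0 \cdot 6 = 0 \cdot 6 = 0$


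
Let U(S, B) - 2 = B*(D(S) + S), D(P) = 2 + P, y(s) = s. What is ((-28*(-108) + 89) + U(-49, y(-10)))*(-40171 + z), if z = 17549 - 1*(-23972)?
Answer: 5501250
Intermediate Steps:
z = 41521 (z = 17549 + 23972 = 41521)
U(S, B) = 2 + B*(2 + 2*S) (U(S, B) = 2 + B*((2 + S) + S) = 2 + B*(2 + 2*S))
((-28*(-108) + 89) + U(-49, y(-10)))*(-40171 + z) = ((-28*(-108) + 89) + (2 + 2*(-10) + 2*(-10)*(-49)))*(-40171 + 41521) = ((3024 + 89) + (2 - 20 + 980))*1350 = (3113 + 962)*1350 = 4075*1350 = 5501250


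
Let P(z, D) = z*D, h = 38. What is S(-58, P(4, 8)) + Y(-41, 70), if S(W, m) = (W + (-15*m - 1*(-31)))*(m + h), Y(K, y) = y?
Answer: -35420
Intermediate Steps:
P(z, D) = D*z
S(W, m) = (38 + m)*(31 + W - 15*m) (S(W, m) = (W + (-15*m - 1*(-31)))*(m + 38) = (W + (-15*m + 31))*(38 + m) = (W + (31 - 15*m))*(38 + m) = (31 + W - 15*m)*(38 + m) = (38 + m)*(31 + W - 15*m))
S(-58, P(4, 8)) + Y(-41, 70) = (1178 - 4312*4 - 15*(8*4)² + 38*(-58) - 464*4) + 70 = (1178 - 539*32 - 15*32² - 2204 - 58*32) + 70 = (1178 - 17248 - 15*1024 - 2204 - 1856) + 70 = (1178 - 17248 - 15360 - 2204 - 1856) + 70 = -35490 + 70 = -35420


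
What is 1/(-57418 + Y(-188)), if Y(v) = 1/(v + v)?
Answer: -376/21589169 ≈ -1.7416e-5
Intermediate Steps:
Y(v) = 1/(2*v)
1/(-57418 + Y(-188)) = 1/(-57418 + (½)/(-188)) = 1/(-57418 + (½)*(-1/188)) = 1/(-57418 - 1/376) = 1/(-21589169/376) = -376/21589169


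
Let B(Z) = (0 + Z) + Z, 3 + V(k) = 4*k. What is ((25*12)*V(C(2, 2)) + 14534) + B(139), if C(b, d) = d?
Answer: 16312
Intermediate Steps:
V(k) = -3 + 4*k
B(Z) = 2*Z (B(Z) = Z + Z = 2*Z)
((25*12)*V(C(2, 2)) + 14534) + B(139) = ((25*12)*(-3 + 4*2) + 14534) + 2*139 = (300*(-3 + 8) + 14534) + 278 = (300*5 + 14534) + 278 = (1500 + 14534) + 278 = 16034 + 278 = 16312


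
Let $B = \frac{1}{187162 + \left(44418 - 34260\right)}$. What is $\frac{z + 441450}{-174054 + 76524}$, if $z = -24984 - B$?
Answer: $- \frac{82177071119}{19244619600} \approx -4.2701$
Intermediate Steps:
$B = \frac{1}{197320}$ ($B = \frac{1}{187162 + \left(44418 - 34260\right)} = \frac{1}{187162 + 10158} = \frac{1}{197320} \approx 5.0679 \cdot 10^{-6}$)
$z = - \frac{4929842881}{197320}$ ($z = -24984 - \frac{1}{197320} = - \frac{4929842881}{197320} \approx -24984.0$)
$\frac{z + 441450}{-174054 + 76524} = \frac{- \frac{4929842881}{197320} + 441450}{-174054 + 76524} = \frac{82177071119}{197320 \left(-97530\right)} = \frac{82177071119}{197320} \left(- \frac{1}{97530}\right) = - \frac{82177071119}{19244619600}$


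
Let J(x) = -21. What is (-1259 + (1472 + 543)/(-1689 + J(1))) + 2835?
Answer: 538589/342 ≈ 1574.8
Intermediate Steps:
(-1259 + (1472 + 543)/(-1689 + J(1))) + 2835 = (-1259 + (1472 + 543)/(-1689 - 21)) + 2835 = (-1259 + 2015/(-1710)) + 2835 = (-1259 + 2015*(-1/1710)) + 2835 = (-1259 - 403/342) + 2835 = -430981/342 + 2835 = 538589/342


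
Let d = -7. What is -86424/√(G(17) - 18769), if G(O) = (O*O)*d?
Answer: 21606*I*√5198/2599 ≈ 599.36*I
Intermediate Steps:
G(O) = -7*O² (G(O) = (O*O)*(-7) = O²*(-7) = -7*O²)
-86424/√(G(17) - 18769) = -86424/√(-7*17² - 18769) = -86424/√(-7*289 - 18769) = -86424/√(-2023 - 18769) = -86424*(-I*√5198/10396) = -(-21606)*I*√5198/2599 = 21606*I*√5198/2599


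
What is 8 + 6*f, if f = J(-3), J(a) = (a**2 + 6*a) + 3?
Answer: -28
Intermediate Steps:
J(a) = 3 + a**2 + 6*a
f = -6 (f = 3 + (-3)**2 + 6*(-3) = 3 + 9 - 18 = -6)
8 + 6*f = 8 + 6*(-6) = 8 - 36 = -28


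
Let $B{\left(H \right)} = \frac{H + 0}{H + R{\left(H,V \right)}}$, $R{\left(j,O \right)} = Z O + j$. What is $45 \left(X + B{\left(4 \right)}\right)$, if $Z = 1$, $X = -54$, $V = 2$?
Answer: $-2412$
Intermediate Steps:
$R{\left(j,O \right)} = O + j$ ($R{\left(j,O \right)} = 1 O + j = O + j$)
$B{\left(H \right)} = \frac{H}{2 + 2 H}$ ($B{\left(H \right)} = \frac{H + 0}{H + \left(2 + H\right)} = \frac{H}{2 + 2 H}$)
$45 \left(X + B{\left(4 \right)}\right) = 45 \left(-54 + \frac{1}{2} \cdot 4 \frac{1}{1 + 4}\right) = 45 \left(-54 + \frac{1}{2} \cdot 4 \cdot \frac{1}{5}\right) = 45 \left(-54 + \frac{2}{5}\right) = 45 \left(- \frac{268}{5}\right) = -2412$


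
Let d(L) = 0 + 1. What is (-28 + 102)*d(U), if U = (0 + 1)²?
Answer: 74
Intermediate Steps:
U = 1 (U = 1² = 1)
d(L) = 1
(-28 + 102)*d(U) = (-28 + 102)*1 = 74*1 = 74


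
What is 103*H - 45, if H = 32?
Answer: 3251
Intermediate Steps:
103*H - 45 = 103*32 - 45 = 3296 - 45 = 3251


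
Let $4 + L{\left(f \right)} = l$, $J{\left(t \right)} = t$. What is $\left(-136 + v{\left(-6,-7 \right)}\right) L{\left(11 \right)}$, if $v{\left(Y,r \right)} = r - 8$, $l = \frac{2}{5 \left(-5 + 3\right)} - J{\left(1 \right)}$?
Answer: $\frac{3926}{5} \approx 785.2$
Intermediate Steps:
$l = - \frac{6}{5}$ ($l = \frac{2}{5 \left(-5 + 3\right)} - 1 = \frac{2}{5 \left(-2\right)} - 1 = \frac{2}{-10} - 1 = 2 \left(- \frac{1}{10}\right) - 1 = - \frac{1}{5} - 1 = - \frac{6}{5} \approx -1.2$)
$v{\left(Y,r \right)} = -8 + r$
$L{\left(f \right)} = - \frac{26}{5}$ ($L{\left(f \right)} = -4 - \frac{6}{5} = - \frac{26}{5}$)
$\left(-136 + v{\left(-6,-7 \right)}\right) L{\left(11 \right)} = \left(-136 - 15\right) \left(- \frac{26}{5}\right) = \left(-151\right) \left(- \frac{26}{5}\right) = \frac{3926}{5}$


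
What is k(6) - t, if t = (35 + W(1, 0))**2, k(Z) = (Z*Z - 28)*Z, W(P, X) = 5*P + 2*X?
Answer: -1552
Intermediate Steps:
W(P, X) = 2*X + 5*P
k(Z) = Z*(-28 + Z**2) (k(Z) = (Z**2 - 28)*Z = (-28 + Z**2)*Z = Z*(-28 + Z**2))
t = 1600 (t = (35 + (2*0 + 5*1))**2 = (35 + (0 + 5))**2 = (35 + 5)**2 = 40**2 = 1600)
k(6) - t = 6*(-28 + 6**2) - 1*1600 = 6*(-28 + 36) - 1600 = 6*8 - 1600 = 48 - 1600 = -1552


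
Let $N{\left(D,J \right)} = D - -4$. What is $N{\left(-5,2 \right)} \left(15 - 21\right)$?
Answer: $6$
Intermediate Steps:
$N{\left(D,J \right)} = 4 + D$ ($N{\left(D,J \right)} = D + 4 = 4 + D$)
$N{\left(-5,2 \right)} \left(15 - 21\right) = \left(4 - 5\right) \left(15 - 21\right) = \left(-1\right) \left(-6\right) = 6$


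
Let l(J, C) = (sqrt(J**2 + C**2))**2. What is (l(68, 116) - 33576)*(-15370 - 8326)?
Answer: 367193216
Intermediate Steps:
l(J, C) = C**2 + J**2 (l(J, C) = (sqrt(C**2 + J**2))**2 = C**2 + J**2)
(l(68, 116) - 33576)*(-15370 - 8326) = ((116**2 + 68**2) - 33576)*(-15370 - 8326) = ((13456 + 4624) - 33576)*(-23696) = (18080 - 33576)*(-23696) = -15496*(-23696) = 367193216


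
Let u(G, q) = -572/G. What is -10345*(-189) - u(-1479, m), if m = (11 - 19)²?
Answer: 2891747623/1479 ≈ 1.9552e+6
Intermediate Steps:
m = 64 (m = (-8)² = 64)
-10345*(-189) - u(-1479, m) = -10345*(-189) - (-572)/(-1479) = 1955205 - (-572)*(-1)/1479 = 1955205 - 1*572/1479 = 1955205 - 572/1479 = 2891747623/1479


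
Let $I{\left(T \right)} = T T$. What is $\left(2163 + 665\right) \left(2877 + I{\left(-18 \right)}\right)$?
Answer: $9052428$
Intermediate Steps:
$I{\left(T \right)} = T^{2}$
$\left(2163 + 665\right) \left(2877 + I{\left(-18 \right)}\right) = \left(2163 + 665\right) \left(2877 + \left(-18\right)^{2}\right) = 2828 \left(2877 + 324\right) = 2828 \cdot 3201 = 9052428$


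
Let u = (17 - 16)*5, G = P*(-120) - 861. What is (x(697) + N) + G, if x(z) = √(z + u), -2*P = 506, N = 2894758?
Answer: 2924257 + 3*√78 ≈ 2.9243e+6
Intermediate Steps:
P = -253 (P = -½*506 = -253)
G = 29499 (G = -253*(-120) - 861 = 30360 - 861 = 29499)
u = 5 (u = 1*5 = 5)
x(z) = √(5 + z) (x(z) = √(z + 5) = √(5 + z))
(x(697) + N) + G = (√(5 + 697) + 2894758) + 29499 = (√702 + 2894758) + 29499 = (3*√78 + 2894758) + 29499 = (2894758 + 3*√78) + 29499 = 2924257 + 3*√78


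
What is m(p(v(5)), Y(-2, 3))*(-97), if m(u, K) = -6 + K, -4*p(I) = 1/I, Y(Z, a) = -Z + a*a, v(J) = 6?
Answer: -485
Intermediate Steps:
Y(Z, a) = a**2 - Z (Y(Z, a) = -Z + a**2 = a**2 - Z)
p(I) = -1/(4*I)
m(p(v(5)), Y(-2, 3))*(-97) = (-6 + (3**2 - 1*(-2)))*(-97) = (-6 + (9 + 2))*(-97) = (-6 + 11)*(-97) = 5*(-97) = -485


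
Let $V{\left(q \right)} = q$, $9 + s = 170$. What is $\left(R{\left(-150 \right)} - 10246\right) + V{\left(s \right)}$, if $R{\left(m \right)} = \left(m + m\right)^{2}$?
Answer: $79915$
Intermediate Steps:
$s = 161$ ($s = -9 + 170 = 161$)
$R{\left(m \right)} = 4 m^{2}$ ($R{\left(m \right)} = \left(2 m\right)^{2} = 4 m^{2}$)
$\left(R{\left(-150 \right)} - 10246\right) + V{\left(s \right)} = \left(4 \left(-150\right)^{2} - 10246\right) + 161 = \left(4 \cdot 22500 - 10246\right) + 161 = \left(90000 - 10246\right) + 161 = 79754 + 161 = 79915$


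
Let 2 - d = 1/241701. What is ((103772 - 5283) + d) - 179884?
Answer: -19672769494/241701 ≈ -81393.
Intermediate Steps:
d = 483401/241701 (d = 2 - 1/241701 = 483401/241701 ≈ 2.0000)
((103772 - 5283) + d) - 179884 = ((103772 - 5283) + 483401/241701) - 179884 = (98489 + 483401/241701) - 179884 = 23805373190/241701 - 179884 = -19672769494/241701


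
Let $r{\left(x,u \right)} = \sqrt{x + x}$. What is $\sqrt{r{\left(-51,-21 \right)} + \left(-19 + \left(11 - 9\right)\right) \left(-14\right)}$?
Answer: $\sqrt{238 + i \sqrt{102}} \approx 15.431 + 0.32725 i$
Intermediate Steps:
$r{\left(x,u \right)} = \sqrt{2} \sqrt{x}$ ($r{\left(x,u \right)} = \sqrt{2 x} = \sqrt{2} \sqrt{x}$)
$\sqrt{r{\left(-51,-21 \right)} + \left(-19 + \left(11 - 9\right)\right) \left(-14\right)} = \sqrt{\sqrt{2} \sqrt{-51} + \left(-19 + \left(11 - 9\right)\right) \left(-14\right)} = \sqrt{\sqrt{2} i \sqrt{51} + \left(-19 + \left(11 - 9\right)\right) \left(-14\right)} = \sqrt{i \sqrt{102} + \left(-19 + 2\right) \left(-14\right)} = \sqrt{i \sqrt{102} - -238} = \sqrt{i \sqrt{102} + 238} = \sqrt{238 + i \sqrt{102}}$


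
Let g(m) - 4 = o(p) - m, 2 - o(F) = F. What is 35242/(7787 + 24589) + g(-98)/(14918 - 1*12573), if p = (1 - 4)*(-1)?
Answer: 42956233/37960860 ≈ 1.1316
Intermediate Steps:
p = 3 (p = -3*(-1) = 3)
o(F) = 2 - F
g(m) = 3 - m (g(m) = 4 + ((2 - 1*3) - m) = 4 + ((2 - 3) - m) = 4 + (-1 - m) = 3 - m)
35242/(7787 + 24589) + g(-98)/(14918 - 1*12573) = 35242/(7787 + 24589) + (3 - 1*(-98))/(14918 - 1*12573) = 35242/32376 + (3 + 98)/(14918 - 12573) = 35242*(1/32376) + 101/2345 = 17621/16188 + 101*(1/2345) = 17621/16188 + 101/2345 = 42956233/37960860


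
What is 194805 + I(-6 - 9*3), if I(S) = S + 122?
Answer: 194894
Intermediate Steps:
I(S) = 122 + S
194805 + I(-6 - 9*3) = 194805 + (122 + (-6 - 9*3)) = 194805 + (122 + (-6 - 27)) = 194805 + (122 - 33) = 194805 + 89 = 194894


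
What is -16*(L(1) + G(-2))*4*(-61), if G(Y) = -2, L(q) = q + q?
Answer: 0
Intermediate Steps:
L(q) = 2*q
-16*(L(1) + G(-2))*4*(-61) = -16*(2*1 - 2)*4*(-61) = -16*(2 - 2)*4*(-61) = -0*4*(-61) = -16*0*(-61) = 0*(-61) = 0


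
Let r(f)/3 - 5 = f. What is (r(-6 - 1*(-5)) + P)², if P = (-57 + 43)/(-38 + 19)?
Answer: 58564/361 ≈ 162.23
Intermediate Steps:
r(f) = 15 + 3*f
P = 14/19 (P = -14/(-19) = -14*(-1/19) = 14/19 ≈ 0.73684)
(r(-6 - 1*(-5)) + P)² = ((15 + 3*(-6 - 1*(-5))) + 14/19)² = ((15 + 3*(-6 + 5)) + 14/19)² = ((15 + 3*(-1)) + 14/19)² = ((15 - 3) + 14/19)² = (12 + 14/19)² = (242/19)² = 58564/361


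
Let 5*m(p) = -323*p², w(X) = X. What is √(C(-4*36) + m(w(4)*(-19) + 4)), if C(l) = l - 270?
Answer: 3*I*√931390/5 ≈ 579.05*I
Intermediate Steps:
C(l) = -270 + l
m(p) = -323*p²/5 (m(p) = (-323*p²)/5 = -323*p²/5)
√(C(-4*36) + m(w(4)*(-19) + 4)) = √((-270 - 4*36) - 323*(4*(-19) + 4)²/5) = √((-270 - 144) - 323*(-76 + 4)²/5) = √(-414 - 323/5*(-72)²) = √(-414 - 323/5*5184) = √(-414 - 1674432/5) = √(-1676502/5) = 3*I*√931390/5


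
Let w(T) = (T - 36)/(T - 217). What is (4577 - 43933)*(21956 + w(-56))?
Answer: -235903012480/273 ≈ -8.6411e+8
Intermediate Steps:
w(T) = (-36 + T)/(-217 + T)
(4577 - 43933)*(21956 + w(-56)) = (4577 - 43933)*(21956 + (-36 - 56)/(-217 - 56)) = -39356*(21956 - 92/(-273)) = -39356*(21956 - 1/273*(-92)) = -39356*(21956 + 92/273) = -39356*5994080/273 = -235903012480/273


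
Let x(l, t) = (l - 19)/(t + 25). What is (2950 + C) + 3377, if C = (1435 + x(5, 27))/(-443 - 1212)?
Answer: 272213507/43030 ≈ 6326.1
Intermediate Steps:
x(l, t) = (-19 + l)/(25 + t)
C = -37303/43030 (C = (1435 + (-19 + 5)/(25 + 27))/(-443 - 1212) = (1435 - 14/52)/(-1655) = (1435 + (1/52)*(-14))*(-1/1655) = (1435 - 7/26)*(-1/1655) = (37303/26)*(-1/1655) = -37303/43030 ≈ -0.86691)
(2950 + C) + 3377 = (2950 - 37303/43030) + 3377 = 126901197/43030 + 3377 = 272213507/43030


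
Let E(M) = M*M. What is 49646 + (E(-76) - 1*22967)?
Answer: 32455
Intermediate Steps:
E(M) = M**2
49646 + (E(-76) - 1*22967) = 49646 + ((-76)**2 - 1*22967) = 49646 + (5776 - 22967) = 49646 - 17191 = 32455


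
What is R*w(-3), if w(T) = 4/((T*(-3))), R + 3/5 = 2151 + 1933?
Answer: 81668/45 ≈ 1814.8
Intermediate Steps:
R = 20417/5 (R = -⅗ + (2151 + 1933) = -⅗ + 4084 = 20417/5 ≈ 4083.4)
w(T) = -4/(3*T) (w(T) = 4/((-3*T)) = 4*(-1/(3*T)) = -4/(3*T))
R*w(-3) = 20417*(-4/3/(-3))/5 = 20417*(-4/3*(-⅓))/5 = (20417/5)*(4/9) = 81668/45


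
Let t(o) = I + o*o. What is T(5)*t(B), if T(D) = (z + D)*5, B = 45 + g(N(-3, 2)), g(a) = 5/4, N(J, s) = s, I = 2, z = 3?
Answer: 171285/2 ≈ 85643.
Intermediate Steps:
g(a) = 5/4 (g(a) = 5*(¼) = 5/4)
B = 185/4 (B = 45 + 5/4 = 185/4 ≈ 46.250)
T(D) = 15 + 5*D (T(D) = (3 + D)*5 = 15 + 5*D)
t(o) = 2 + o² (t(o) = 2 + o*o = 2 + o²)
T(5)*t(B) = (15 + 5*5)*(2 + (185/4)²) = (15 + 25)*(2 + 34225/16) = 40*(34257/16) = 171285/2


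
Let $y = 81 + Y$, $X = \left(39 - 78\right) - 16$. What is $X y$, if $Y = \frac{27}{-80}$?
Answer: $- \frac{70983}{16} \approx -4436.4$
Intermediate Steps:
$Y = - \frac{27}{80}$ ($Y = 27 \left(- \frac{1}{80}\right) = - \frac{27}{80} \approx -0.3375$)
$X = -55$ ($X = -39 - 16 = -55$)
$y = \frac{6453}{80}$ ($y = 81 - \frac{27}{80} = \frac{6453}{80} \approx 80.662$)
$X y = \left(-55\right) \frac{6453}{80} = - \frac{70983}{16}$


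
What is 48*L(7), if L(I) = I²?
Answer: 2352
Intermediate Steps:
48*L(7) = 48*7² = 48*49 = 2352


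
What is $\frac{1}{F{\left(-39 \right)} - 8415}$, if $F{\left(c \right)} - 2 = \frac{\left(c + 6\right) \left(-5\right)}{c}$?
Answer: $- \frac{13}{109424} \approx -0.0001188$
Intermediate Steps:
$F{\left(c \right)} = 2 + \frac{-30 - 5 c}{c}$ ($F{\left(c \right)} = 2 + \frac{\left(c + 6\right) \left(-5\right)}{c} = 2 + \frac{\left(6 + c\right) \left(-5\right)}{c} = 2 + \frac{-30 - 5 c}{c}$)
$\frac{1}{F{\left(-39 \right)} - 8415} = \frac{1}{\left(-3 - \frac{30}{-39}\right) - 8415} = \frac{1}{\left(-3 - - \frac{10}{13}\right) - 8415} = \frac{1}{\left(-3 + \frac{10}{13}\right) - 8415} = \frac{1}{- \frac{29}{13} - 8415} = \frac{1}{- \frac{109424}{13}} = - \frac{13}{109424}$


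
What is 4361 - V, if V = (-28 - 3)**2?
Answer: 3400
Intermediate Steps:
V = 961 (V = (-31)**2 = 961)
4361 - V = 4361 - 1*961 = 4361 - 961 = 3400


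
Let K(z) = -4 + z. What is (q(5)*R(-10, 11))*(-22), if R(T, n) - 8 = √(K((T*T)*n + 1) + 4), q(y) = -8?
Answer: 1408 + 176*√1101 ≈ 7247.9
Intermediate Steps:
R(T, n) = 8 + √(1 + n*T²) (R(T, n) = 8 + √((-4 + ((T*T)*n + 1)) + 4) = 8 + √((-4 + (T²*n + 1)) + 4) = 8 + √((-4 + (n*T² + 1)) + 4) = 8 + √((-4 + (1 + n*T²)) + 4) = 8 + √((-3 + n*T²) + 4) = 8 + √(1 + n*T²))
(q(5)*R(-10, 11))*(-22) = -8*(8 + √(1 + 11*(-10)²))*(-22) = -8*(8 + √(1 + 11*100))*(-22) = -8*(8 + √(1 + 1100))*(-22) = -8*(8 + √1101)*(-22) = (-64 - 8*√1101)*(-22) = 1408 + 176*√1101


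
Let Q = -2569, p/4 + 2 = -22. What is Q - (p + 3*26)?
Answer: -2551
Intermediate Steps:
p = -96 (p = -8 + 4*(-22) = -8 - 88 = -96)
Q - (p + 3*26) = -2569 - (-96 + 3*26) = -2569 - (-96 + 78) = -2569 - 1*(-18) = -2569 + 18 = -2551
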